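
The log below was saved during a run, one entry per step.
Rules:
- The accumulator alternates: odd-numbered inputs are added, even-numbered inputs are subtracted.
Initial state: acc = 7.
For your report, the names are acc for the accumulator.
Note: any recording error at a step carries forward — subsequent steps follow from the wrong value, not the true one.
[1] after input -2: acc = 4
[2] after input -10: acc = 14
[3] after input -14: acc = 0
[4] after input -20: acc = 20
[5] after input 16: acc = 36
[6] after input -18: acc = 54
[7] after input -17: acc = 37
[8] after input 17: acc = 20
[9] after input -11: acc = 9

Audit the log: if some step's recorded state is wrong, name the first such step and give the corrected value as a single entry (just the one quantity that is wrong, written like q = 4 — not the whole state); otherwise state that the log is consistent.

step 1, acc = 5

Step 1: acc = 7 + -2 = 5 — a discrepancy with the log.
So the first discrepancy is step 1, where the right value is acc = 5.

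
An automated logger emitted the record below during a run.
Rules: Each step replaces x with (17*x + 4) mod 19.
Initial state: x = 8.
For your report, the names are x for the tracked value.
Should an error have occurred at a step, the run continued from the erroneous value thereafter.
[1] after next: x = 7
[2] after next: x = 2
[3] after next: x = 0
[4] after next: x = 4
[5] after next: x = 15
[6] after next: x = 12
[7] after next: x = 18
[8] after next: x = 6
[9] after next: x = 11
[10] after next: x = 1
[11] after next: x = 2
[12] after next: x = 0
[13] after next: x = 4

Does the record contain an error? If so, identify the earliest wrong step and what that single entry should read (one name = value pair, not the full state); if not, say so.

step 2, x = 9

step 1: x = (17*8 + 4) mod 19 = 7 -> checks out
step 2: x = (17*7 + 4) mod 19 = 9 -> this is not what the record shows
So the first discrepancy is step 2, where the right value is x = 9.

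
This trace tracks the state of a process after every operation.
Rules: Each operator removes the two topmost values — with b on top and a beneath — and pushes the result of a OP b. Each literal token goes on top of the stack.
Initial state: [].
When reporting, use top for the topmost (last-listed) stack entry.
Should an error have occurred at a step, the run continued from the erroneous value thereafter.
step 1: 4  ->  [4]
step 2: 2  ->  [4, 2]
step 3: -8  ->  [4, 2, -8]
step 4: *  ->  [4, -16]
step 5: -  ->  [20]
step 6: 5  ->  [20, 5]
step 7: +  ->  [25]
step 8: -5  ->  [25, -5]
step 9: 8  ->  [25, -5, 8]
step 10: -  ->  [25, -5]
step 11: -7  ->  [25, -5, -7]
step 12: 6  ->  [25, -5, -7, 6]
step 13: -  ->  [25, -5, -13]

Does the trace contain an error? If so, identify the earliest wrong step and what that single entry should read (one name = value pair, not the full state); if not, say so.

step 1: push 4: top = 4 -> consistent with the trace
step 2: push 2: top = 2 -> agrees with the trace
step 3: push -8: top = -8 -> in agreement
step 4: 2 * -8 = -16 -> agrees with the trace
step 5: 4 - -16 = 20 -> in agreement
step 6: push 5: top = 5 -> verified
step 7: 20 + 5 = 25 -> exactly as logged
step 8: push -5: top = -5 -> confirmed correct
step 9: push 8: top = 8 -> in agreement
step 10: -5 - 8 = -13 -> a discrepancy with the trace
First incorrect step: 10; the correct value is top = -13.

step 10, top = -13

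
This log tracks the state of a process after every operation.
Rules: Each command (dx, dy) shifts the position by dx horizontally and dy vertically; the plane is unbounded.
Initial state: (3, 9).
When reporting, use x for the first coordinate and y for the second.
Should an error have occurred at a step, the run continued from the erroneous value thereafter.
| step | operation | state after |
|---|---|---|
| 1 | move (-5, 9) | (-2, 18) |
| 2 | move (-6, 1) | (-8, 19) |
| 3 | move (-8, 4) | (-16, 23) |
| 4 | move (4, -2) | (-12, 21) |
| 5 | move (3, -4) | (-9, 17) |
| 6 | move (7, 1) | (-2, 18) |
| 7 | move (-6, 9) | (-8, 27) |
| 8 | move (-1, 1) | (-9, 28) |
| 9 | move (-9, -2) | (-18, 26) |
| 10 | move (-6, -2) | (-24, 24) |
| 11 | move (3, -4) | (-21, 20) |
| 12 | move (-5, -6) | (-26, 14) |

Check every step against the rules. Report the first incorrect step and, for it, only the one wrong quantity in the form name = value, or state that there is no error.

no error

1. x = 3 + (-5) = -2, y = 9 + (9) = 18 (in agreement)
2. x = -2 + (-6) = -8, y = 18 + (1) = 19 (same as recorded)
3. x = -8 + (-8) = -16, y = 19 + (4) = 23 (matches)
4. x = -16 + (4) = -12, y = 23 + (-2) = 21 (checks out)
5. x = -12 + (3) = -9, y = 21 + (-4) = 17 (checks out)
6. x = -9 + (7) = -2, y = 17 + (1) = 18 (agrees with the log)
7. x = -2 + (-6) = -8, y = 18 + (9) = 27 (consistent with the log)
8. x = -8 + (-1) = -9, y = 27 + (1) = 28 (in agreement)
9. x = -9 + (-9) = -18, y = 28 + (-2) = 26 (agrees with the log)
10. x = -18 + (-6) = -24, y = 26 + (-2) = 24 (verified)
11. x = -24 + (3) = -21, y = 24 + (-4) = 20 (confirmed correct)
12. x = -21 + (-5) = -26, y = 20 + (-6) = 14 (agrees with the log)
All entries verified; no error found.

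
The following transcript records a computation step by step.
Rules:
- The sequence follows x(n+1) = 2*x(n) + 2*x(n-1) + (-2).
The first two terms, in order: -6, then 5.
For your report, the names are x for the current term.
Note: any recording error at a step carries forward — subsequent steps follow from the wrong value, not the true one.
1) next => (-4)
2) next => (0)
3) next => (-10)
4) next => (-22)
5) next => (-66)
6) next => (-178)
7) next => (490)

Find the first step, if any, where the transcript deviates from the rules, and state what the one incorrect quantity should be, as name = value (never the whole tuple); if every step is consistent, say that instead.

Recomputing the run from the initial state:
step 1: x = -4
step 2: x = 0
step 3: x = -10
step 4: x = -22
step 5: x = -66
step 6: x = -178
step 7: x = -490
The first disagreement with the transcript is at step 7, where the value should be x = -490.

step 7, x = -490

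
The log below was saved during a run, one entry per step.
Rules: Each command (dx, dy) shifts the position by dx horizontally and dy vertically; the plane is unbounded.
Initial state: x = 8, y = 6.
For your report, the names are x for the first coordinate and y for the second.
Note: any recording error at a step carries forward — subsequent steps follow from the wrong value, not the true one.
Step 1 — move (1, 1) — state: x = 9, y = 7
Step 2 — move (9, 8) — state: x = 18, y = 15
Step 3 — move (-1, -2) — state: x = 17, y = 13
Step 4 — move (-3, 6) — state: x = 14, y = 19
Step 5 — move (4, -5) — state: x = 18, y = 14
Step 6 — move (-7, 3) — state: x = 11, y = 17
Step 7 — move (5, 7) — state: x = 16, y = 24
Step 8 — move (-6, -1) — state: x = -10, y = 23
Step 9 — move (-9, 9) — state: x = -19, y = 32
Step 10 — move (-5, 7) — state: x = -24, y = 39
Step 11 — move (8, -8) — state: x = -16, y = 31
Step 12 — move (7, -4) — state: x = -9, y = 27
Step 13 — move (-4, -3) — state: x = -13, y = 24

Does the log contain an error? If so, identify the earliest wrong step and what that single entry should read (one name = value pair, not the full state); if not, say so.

step 1: x = 8 + (1) = 9, y = 6 + (1) = 7 -> exactly as logged
step 2: x = 9 + (9) = 18, y = 7 + (8) = 15 -> verified
step 3: x = 18 + (-1) = 17, y = 15 + (-2) = 13 -> checks out
step 4: x = 17 + (-3) = 14, y = 13 + (6) = 19 -> checks out
step 5: x = 14 + (4) = 18, y = 19 + (-5) = 14 -> agrees with the log
step 6: x = 18 + (-7) = 11, y = 14 + (3) = 17 -> in agreement
step 7: x = 11 + (5) = 16, y = 17 + (7) = 24 -> in agreement
step 8: x = 16 + (-6) = 10, y = 24 + (-1) = 23 -> not what was recorded
The audit stops at step 8: the recorded entry is wrong and should be x = 10.

step 8, x = 10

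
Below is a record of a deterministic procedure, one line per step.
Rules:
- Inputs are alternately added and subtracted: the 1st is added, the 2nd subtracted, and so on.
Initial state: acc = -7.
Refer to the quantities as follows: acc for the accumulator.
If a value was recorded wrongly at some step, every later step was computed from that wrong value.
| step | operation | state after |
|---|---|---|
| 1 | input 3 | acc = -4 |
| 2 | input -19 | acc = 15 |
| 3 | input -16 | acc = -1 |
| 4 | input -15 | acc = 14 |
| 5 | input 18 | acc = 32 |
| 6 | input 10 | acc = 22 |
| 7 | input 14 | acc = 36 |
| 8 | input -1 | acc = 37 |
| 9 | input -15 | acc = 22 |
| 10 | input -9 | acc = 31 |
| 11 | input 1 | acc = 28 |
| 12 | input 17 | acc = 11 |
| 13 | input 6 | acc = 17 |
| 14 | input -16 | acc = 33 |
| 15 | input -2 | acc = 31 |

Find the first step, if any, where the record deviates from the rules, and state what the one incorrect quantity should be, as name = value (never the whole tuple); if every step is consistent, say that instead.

Recomputing the run from the initial state:
step 1: acc = -4
step 2: acc = 15
step 3: acc = -1
step 4: acc = 14
step 5: acc = 32
step 6: acc = 22
step 7: acc = 36
step 8: acc = 37
step 9: acc = 22
step 10: acc = 31
step 11: acc = 32
step 12: acc = 15
step 13: acc = 21
step 14: acc = 37
step 15: acc = 35
The first disagreement with the record is at step 11, where the value should be acc = 32.

step 11, acc = 32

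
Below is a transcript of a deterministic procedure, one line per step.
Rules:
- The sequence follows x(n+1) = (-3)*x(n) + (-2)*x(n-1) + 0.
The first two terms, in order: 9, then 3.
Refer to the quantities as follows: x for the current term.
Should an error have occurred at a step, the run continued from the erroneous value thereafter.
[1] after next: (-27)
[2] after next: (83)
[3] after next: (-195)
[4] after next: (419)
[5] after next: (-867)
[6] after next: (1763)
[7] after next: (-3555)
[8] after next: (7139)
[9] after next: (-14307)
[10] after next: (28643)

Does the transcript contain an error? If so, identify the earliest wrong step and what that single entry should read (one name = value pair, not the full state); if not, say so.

step 2, x = 75

step 1: x = -3*(3) + (-2)*(9) + (0) = -27 -> same as recorded
step 2: x = -3*(-27) + (-2)*(3) + (0) = 75 -> the recorded entry deviates here
The audit stops at step 2: the recorded entry is wrong and should be x = 75.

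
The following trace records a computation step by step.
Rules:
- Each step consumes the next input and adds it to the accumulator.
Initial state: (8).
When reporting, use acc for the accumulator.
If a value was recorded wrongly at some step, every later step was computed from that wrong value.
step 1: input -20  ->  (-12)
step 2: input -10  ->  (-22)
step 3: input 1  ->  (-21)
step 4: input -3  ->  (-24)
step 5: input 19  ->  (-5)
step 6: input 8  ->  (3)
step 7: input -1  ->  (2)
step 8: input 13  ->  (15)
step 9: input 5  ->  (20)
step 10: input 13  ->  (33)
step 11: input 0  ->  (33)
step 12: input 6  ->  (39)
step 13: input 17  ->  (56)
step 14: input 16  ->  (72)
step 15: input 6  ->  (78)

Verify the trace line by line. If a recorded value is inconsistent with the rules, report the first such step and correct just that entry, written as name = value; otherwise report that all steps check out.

no error

step 1: acc = 8 + -20 = -12 -> no discrepancy
step 2: acc = -12 + -10 = -22 -> exactly as logged
step 3: acc = -22 + 1 = -21 -> consistent with the trace
step 4: acc = -21 + -3 = -24 -> checks out
step 5: acc = -24 + 19 = -5 -> in agreement
step 6: acc = -5 + 8 = 3 -> checks out
step 7: acc = 3 + -1 = 2 -> in agreement
step 8: acc = 2 + 13 = 15 -> in agreement
step 9: acc = 15 + 5 = 20 -> no discrepancy
step 10: acc = 20 + 13 = 33 -> no discrepancy
step 11: acc = 33 + 0 = 33 -> consistent with the trace
step 12: acc = 33 + 6 = 39 -> in agreement
step 13: acc = 39 + 17 = 56 -> no discrepancy
step 14: acc = 56 + 16 = 72 -> in agreement
step 15: acc = 72 + 6 = 78 -> agrees with the trace
The recomputation confirms every line.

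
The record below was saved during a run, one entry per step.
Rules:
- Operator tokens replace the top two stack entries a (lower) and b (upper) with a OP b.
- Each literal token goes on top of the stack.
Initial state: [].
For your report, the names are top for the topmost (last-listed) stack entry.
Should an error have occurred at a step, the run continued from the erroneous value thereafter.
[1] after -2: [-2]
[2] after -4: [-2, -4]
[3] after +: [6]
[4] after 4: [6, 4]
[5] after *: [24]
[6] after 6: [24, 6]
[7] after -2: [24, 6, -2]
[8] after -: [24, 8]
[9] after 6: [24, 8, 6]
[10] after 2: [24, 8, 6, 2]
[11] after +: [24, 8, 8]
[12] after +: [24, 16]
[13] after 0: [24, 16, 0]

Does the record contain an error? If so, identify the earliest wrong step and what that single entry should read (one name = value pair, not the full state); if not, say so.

Recomputing the run from the initial state:
step 1: [-2]
step 2: [-2, -4]
step 3: [-6]
step 4: [-6, 4]
step 5: [-24]
step 6: [-24, 6]
step 7: [-24, 6, -2]
step 8: [-24, 8]
step 9: [-24, 8, 6]
step 10: [-24, 8, 6, 2]
step 11: [-24, 8, 8]
step 12: [-24, 16]
step 13: [-24, 16, 0]
The first disagreement with the record is at step 3, where the value should be top = -6.

step 3, top = -6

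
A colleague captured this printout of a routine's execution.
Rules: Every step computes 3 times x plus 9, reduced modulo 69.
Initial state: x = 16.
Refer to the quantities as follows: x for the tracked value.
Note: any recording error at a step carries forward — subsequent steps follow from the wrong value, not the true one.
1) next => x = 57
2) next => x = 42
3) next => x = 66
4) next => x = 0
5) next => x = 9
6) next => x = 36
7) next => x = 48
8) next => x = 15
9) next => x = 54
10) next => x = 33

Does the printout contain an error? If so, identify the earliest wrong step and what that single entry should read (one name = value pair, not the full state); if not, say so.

no error

Recomputing the run from the initial state:
step 1: x = 57
step 2: x = 42
step 3: x = 66
step 4: x = 0
step 5: x = 9
step 6: x = 36
step 7: x = 48
step 8: x = 15
step 9: x = 54
step 10: x = 33
This matches the printout at every step.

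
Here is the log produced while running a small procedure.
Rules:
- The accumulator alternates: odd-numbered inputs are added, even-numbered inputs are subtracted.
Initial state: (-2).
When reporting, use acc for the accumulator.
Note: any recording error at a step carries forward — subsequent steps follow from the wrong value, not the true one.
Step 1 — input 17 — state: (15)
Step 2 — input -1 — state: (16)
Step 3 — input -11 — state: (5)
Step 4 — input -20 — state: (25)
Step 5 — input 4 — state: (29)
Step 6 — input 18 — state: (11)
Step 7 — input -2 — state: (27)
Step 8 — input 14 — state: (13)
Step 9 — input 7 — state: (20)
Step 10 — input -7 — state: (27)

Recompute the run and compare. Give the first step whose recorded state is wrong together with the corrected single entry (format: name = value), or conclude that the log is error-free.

step 7, acc = 9

Step 1: acc = -2 + 17 = 15 — checks out.
Step 2: acc = 15 - -1 = 16 — in agreement.
Step 3: acc = 16 + -11 = 5 — matches.
Step 4: acc = 5 - -20 = 25 — in agreement.
Step 5: acc = 25 + 4 = 29 — agrees with the log.
Step 6: acc = 29 - 18 = 11 — no discrepancy.
Step 7: acc = 11 + -2 = 9 — the log disagrees here.
So the first discrepancy is step 7, where the right value is acc = 9.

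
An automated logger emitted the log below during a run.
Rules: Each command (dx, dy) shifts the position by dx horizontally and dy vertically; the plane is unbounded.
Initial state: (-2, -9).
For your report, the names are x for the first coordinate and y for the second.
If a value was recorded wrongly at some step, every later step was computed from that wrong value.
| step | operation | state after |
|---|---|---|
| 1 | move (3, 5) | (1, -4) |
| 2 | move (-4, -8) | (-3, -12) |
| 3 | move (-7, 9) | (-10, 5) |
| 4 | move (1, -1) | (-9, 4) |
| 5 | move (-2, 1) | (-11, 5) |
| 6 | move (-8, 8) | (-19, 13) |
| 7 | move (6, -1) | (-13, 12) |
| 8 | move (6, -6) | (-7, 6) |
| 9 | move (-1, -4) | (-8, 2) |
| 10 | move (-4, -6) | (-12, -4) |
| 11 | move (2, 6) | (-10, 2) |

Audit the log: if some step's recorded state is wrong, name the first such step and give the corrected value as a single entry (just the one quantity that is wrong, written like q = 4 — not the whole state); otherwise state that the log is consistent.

1. x = -2 + (3) = 1, y = -9 + (5) = -4 (matches)
2. x = 1 + (-4) = -3, y = -4 + (-8) = -12 (same as recorded)
3. x = -3 + (-7) = -10, y = -12 + (9) = -3 (first mismatch against the log)
The audit stops at step 3: the recorded entry is wrong and should be y = -3.

step 3, y = -3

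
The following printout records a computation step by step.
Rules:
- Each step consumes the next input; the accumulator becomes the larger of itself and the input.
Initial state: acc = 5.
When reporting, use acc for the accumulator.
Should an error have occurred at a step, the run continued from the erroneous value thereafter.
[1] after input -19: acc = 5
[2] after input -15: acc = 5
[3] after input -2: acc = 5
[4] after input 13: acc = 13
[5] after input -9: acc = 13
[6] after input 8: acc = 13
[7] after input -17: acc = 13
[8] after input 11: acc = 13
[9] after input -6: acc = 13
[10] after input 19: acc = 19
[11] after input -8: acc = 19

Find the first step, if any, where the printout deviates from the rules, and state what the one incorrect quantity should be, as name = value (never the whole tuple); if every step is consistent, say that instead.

Recomputing the run from the initial state:
step 1: acc = 5
step 2: acc = 5
step 3: acc = 5
step 4: acc = 13
step 5: acc = 13
step 6: acc = 13
step 7: acc = 13
step 8: acc = 13
step 9: acc = 13
step 10: acc = 19
step 11: acc = 19
This matches the printout at every step.

no error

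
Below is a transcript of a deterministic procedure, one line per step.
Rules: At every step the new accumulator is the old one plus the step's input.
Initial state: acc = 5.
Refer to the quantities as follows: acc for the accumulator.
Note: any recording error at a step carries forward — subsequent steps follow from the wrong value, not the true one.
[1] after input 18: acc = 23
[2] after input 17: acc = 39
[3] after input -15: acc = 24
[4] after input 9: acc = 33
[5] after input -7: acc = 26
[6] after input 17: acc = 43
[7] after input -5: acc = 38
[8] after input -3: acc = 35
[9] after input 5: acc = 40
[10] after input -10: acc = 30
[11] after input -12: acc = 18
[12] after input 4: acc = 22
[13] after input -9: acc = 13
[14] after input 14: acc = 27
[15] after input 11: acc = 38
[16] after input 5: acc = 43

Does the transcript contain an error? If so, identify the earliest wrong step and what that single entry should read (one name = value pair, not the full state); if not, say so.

Step 1: acc = 5 + 18 = 23 — exactly as logged.
Step 2: acc = 23 + 17 = 40 — first mismatch against the transcript.
So the first discrepancy is step 2, where the right value is acc = 40.

step 2, acc = 40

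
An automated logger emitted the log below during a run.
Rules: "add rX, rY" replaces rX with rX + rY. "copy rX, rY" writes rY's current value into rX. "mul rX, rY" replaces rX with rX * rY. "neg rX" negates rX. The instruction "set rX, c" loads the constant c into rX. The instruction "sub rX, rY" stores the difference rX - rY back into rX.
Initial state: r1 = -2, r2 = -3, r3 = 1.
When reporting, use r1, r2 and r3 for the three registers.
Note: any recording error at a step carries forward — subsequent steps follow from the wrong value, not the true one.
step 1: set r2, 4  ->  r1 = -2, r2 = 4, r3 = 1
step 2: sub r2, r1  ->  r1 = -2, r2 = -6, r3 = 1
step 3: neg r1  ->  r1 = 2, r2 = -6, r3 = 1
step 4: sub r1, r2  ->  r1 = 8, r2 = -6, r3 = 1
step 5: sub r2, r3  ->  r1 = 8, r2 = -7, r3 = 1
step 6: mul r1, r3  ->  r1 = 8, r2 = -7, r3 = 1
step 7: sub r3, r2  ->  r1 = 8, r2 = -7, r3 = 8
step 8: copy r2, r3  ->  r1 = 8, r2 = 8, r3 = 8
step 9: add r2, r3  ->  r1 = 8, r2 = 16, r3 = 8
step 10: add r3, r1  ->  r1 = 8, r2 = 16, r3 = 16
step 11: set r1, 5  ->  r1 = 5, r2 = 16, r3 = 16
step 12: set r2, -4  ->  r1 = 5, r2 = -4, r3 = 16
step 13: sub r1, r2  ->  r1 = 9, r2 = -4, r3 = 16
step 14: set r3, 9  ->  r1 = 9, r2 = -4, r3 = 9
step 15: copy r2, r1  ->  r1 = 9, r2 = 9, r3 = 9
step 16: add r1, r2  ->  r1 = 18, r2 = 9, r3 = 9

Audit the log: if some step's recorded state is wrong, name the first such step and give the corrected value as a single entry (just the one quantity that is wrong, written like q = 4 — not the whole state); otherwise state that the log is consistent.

Recomputing the run from the initial state:
step 1: r1 = -2, r2 = 4, r3 = 1
step 2: r1 = -2, r2 = 6, r3 = 1
step 3: r1 = 2, r2 = 6, r3 = 1
step 4: r1 = -4, r2 = 6, r3 = 1
step 5: r1 = -4, r2 = 5, r3 = 1
step 6: r1 = -4, r2 = 5, r3 = 1
step 7: r1 = -4, r2 = 5, r3 = -4
step 8: r1 = -4, r2 = -4, r3 = -4
step 9: r1 = -4, r2 = -8, r3 = -4
step 10: r1 = -4, r2 = -8, r3 = -8
step 11: r1 = 5, r2 = -8, r3 = -8
step 12: r1 = 5, r2 = -4, r3 = -8
step 13: r1 = 9, r2 = -4, r3 = -8
step 14: r1 = 9, r2 = -4, r3 = 9
step 15: r1 = 9, r2 = 9, r3 = 9
step 16: r1 = 18, r2 = 9, r3 = 9
The first disagreement with the log is at step 2, where the value should be r2 = 6.

step 2, r2 = 6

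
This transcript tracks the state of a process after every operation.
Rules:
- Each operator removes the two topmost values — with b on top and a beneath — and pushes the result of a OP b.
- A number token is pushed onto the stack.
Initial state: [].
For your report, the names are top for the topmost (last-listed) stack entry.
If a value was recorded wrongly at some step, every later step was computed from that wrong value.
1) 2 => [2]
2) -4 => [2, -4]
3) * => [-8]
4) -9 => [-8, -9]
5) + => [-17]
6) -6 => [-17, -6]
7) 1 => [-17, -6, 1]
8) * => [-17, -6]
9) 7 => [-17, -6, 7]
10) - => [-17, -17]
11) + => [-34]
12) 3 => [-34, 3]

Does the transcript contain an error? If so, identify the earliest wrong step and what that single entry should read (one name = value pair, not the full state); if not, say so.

step 1: push 2: top = 2 -> same as recorded
step 2: push -4: top = -4 -> consistent with the transcript
step 3: 2 * -4 = -8 -> consistent with the transcript
step 4: push -9: top = -9 -> same as recorded
step 5: -8 + -9 = -17 -> matches
step 6: push -6: top = -6 -> confirmed correct
step 7: push 1: top = 1 -> checks out
step 8: -6 * 1 = -6 -> in agreement
step 9: push 7: top = 7 -> agrees with the transcript
step 10: -6 - 7 = -13 -> first mismatch against the transcript
First incorrect step: 10; the correct value is top = -13.

step 10, top = -13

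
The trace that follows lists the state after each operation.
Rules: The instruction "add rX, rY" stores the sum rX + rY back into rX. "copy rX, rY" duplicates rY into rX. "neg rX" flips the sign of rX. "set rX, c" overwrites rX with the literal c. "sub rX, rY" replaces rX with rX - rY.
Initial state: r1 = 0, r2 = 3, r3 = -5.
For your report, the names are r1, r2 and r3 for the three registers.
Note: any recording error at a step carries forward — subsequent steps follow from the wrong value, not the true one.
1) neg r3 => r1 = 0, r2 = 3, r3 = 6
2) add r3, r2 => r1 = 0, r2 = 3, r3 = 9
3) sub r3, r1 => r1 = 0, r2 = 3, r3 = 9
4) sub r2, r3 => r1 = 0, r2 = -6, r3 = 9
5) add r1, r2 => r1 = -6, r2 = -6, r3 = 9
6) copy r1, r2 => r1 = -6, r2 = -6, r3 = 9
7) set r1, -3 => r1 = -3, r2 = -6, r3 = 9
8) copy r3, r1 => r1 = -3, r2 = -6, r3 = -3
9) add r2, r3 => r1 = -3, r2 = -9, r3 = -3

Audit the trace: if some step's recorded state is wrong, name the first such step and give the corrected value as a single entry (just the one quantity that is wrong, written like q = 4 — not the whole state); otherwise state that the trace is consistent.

step 1, r3 = 5

Recomputing the run from the initial state:
step 1: r1 = 0, r2 = 3, r3 = 5
step 2: r1 = 0, r2 = 3, r3 = 8
step 3: r1 = 0, r2 = 3, r3 = 8
step 4: r1 = 0, r2 = -5, r3 = 8
step 5: r1 = -5, r2 = -5, r3 = 8
step 6: r1 = -5, r2 = -5, r3 = 8
step 7: r1 = -3, r2 = -5, r3 = 8
step 8: r1 = -3, r2 = -5, r3 = -3
step 9: r1 = -3, r2 = -8, r3 = -3
The first disagreement with the trace is at step 1, where the value should be r3 = 5.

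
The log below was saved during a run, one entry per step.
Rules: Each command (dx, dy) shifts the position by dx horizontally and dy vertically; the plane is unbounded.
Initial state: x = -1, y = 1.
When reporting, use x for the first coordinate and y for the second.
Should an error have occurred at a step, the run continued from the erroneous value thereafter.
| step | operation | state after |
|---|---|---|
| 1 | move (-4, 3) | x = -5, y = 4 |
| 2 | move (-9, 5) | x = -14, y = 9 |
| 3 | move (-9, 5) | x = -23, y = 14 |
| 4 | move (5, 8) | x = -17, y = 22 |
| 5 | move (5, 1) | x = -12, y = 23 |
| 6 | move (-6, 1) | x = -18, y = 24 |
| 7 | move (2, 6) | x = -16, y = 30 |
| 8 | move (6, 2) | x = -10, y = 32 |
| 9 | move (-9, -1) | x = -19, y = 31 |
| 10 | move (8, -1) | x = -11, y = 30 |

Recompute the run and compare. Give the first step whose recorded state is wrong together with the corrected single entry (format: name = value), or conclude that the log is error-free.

step 4, x = -18

Recomputing the run from the initial state:
step 1: x = -5, y = 4
step 2: x = -14, y = 9
step 3: x = -23, y = 14
step 4: x = -18, y = 22
step 5: x = -13, y = 23
step 6: x = -19, y = 24
step 7: x = -17, y = 30
step 8: x = -11, y = 32
step 9: x = -20, y = 31
step 10: x = -12, y = 30
The first disagreement with the log is at step 4, where the value should be x = -18.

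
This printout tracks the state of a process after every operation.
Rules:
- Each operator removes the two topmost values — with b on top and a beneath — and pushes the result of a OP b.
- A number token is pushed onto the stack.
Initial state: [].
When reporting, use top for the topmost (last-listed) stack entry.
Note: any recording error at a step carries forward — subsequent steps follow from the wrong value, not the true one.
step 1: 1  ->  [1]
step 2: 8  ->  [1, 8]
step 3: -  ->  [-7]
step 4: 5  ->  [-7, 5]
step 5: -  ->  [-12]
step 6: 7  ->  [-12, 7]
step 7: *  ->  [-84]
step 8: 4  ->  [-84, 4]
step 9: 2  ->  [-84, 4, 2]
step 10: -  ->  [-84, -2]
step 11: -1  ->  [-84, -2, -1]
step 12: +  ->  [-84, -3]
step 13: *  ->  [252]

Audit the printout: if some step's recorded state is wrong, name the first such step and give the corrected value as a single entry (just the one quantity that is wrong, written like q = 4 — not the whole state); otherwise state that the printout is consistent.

Recomputing the run from the initial state:
step 1: [1]
step 2: [1, 8]
step 3: [-7]
step 4: [-7, 5]
step 5: [-12]
step 6: [-12, 7]
step 7: [-84]
step 8: [-84, 4]
step 9: [-84, 4, 2]
step 10: [-84, 2]
step 11: [-84, 2, -1]
step 12: [-84, 1]
step 13: [-84]
The first disagreement with the printout is at step 10, where the value should be top = 2.

step 10, top = 2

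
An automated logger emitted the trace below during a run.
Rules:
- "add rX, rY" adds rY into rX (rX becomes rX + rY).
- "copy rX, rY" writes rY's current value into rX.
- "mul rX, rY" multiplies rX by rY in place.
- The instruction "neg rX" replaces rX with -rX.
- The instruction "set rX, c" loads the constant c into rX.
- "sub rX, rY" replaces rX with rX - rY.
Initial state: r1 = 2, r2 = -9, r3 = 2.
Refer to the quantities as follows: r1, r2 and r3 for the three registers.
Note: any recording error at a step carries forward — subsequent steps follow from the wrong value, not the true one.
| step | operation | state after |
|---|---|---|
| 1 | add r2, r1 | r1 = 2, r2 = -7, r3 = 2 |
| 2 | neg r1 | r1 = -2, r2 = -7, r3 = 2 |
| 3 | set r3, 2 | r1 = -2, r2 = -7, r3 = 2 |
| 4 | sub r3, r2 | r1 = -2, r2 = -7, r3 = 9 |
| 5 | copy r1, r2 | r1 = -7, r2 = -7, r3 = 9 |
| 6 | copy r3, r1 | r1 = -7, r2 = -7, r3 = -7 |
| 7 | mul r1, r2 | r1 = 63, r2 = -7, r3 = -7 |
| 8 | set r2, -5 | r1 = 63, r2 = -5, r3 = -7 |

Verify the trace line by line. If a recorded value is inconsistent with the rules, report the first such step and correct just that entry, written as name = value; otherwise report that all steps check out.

step 7, r1 = 49

step 1: r2 = -9 + 2 = -7 -> agrees with the trace
step 2: r1 = -(2) = -2 -> same as recorded
step 3: r3 = 2 -> same as recorded
step 4: r3 = 2 - -7 = 9 -> confirmed correct
step 5: r1 = -7 -> consistent with the trace
step 6: r3 = -7 -> same as recorded
step 7: r1 = -7 * -7 = 49 -> not what was recorded
First deviation found at step 7; the corrected entry is r1 = 49.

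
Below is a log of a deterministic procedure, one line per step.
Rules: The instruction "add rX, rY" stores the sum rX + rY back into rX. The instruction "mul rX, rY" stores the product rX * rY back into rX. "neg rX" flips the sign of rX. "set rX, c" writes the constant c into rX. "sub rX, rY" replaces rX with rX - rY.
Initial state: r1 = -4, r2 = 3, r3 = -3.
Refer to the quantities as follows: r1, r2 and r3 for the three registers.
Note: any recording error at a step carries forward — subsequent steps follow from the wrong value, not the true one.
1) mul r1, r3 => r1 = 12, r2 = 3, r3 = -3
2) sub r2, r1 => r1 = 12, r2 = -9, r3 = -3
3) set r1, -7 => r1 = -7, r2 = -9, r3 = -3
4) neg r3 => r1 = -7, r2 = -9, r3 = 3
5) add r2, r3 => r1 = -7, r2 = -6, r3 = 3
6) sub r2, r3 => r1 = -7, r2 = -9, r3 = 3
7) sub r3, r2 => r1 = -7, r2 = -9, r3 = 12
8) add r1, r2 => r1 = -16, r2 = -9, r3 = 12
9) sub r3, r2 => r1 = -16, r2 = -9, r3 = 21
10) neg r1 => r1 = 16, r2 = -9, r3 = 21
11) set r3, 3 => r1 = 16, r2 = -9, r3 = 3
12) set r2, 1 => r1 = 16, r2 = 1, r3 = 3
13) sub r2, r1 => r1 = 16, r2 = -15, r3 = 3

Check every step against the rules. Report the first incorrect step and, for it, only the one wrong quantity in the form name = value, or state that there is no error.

no error

Step 1: r1 = -4 * -3 = 12 — confirmed correct.
Step 2: r2 = 3 - 12 = -9 — matches.
Step 3: r1 = -7 — no discrepancy.
Step 4: r3 = -(-3) = 3 — exactly as logged.
Step 5: r2 = -9 + 3 = -6 — agrees with the log.
Step 6: r2 = -6 - 3 = -9 — consistent with the log.
Step 7: r3 = 3 - -9 = 12 — consistent with the log.
Step 8: r1 = -7 + -9 = -16 — agrees with the log.
Step 9: r3 = 12 - -9 = 21 — in agreement.
Step 10: r1 = -(-16) = 16 — confirmed correct.
Step 11: r3 = 3 — checks out.
Step 12: r2 = 1 — consistent with the log.
Step 13: r2 = 1 - 16 = -15 — confirmed correct.
The whole run recomputes cleanly — no discrepancies.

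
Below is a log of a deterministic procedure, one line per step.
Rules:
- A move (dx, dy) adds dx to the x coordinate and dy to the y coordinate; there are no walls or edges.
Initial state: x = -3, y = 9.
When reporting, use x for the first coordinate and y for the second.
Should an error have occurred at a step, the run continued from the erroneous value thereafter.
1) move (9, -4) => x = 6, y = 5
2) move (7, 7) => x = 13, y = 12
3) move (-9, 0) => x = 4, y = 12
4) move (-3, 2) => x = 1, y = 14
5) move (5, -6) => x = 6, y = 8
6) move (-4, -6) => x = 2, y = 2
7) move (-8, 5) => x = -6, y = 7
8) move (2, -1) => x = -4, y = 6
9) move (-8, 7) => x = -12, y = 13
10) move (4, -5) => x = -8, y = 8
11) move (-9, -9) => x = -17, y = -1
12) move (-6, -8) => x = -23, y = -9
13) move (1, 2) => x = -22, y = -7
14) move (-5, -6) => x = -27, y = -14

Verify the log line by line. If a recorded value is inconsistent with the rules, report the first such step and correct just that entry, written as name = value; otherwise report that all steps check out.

step 14, y = -13

Recomputing the run from the initial state:
step 1: x = 6, y = 5
step 2: x = 13, y = 12
step 3: x = 4, y = 12
step 4: x = 1, y = 14
step 5: x = 6, y = 8
step 6: x = 2, y = 2
step 7: x = -6, y = 7
step 8: x = -4, y = 6
step 9: x = -12, y = 13
step 10: x = -8, y = 8
step 11: x = -17, y = -1
step 12: x = -23, y = -9
step 13: x = -22, y = -7
step 14: x = -27, y = -13
The first disagreement with the log is at step 14, where the value should be y = -13.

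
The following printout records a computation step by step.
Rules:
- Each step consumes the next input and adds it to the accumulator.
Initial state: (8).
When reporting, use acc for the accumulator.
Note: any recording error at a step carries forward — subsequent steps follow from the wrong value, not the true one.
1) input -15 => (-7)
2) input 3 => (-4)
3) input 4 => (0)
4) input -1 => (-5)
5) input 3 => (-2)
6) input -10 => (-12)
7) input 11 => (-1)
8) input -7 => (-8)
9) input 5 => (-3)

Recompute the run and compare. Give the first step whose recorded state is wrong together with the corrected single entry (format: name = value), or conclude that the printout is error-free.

step 1: acc = 8 + -15 = -7 -> exactly as logged
step 2: acc = -7 + 3 = -4 -> consistent with the printout
step 3: acc = -4 + 4 = 0 -> confirmed correct
step 4: acc = 0 + -1 = -1 -> the printout has a different value
Step 4 is the first one off; corrected, acc = -1.

step 4, acc = -1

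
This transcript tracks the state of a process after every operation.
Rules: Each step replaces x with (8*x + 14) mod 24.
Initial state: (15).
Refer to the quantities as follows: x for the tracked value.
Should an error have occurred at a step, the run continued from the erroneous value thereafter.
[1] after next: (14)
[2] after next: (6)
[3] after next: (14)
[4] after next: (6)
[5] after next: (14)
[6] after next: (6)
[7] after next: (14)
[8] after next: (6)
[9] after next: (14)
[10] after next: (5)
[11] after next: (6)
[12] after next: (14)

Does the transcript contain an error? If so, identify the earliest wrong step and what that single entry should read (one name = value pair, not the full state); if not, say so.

step 10, x = 6

1. x = (8*15 + 14) mod 24 = 14 (agrees with the transcript)
2. x = (8*14 + 14) mod 24 = 6 (consistent with the transcript)
3. x = (8*6 + 14) mod 24 = 14 (consistent with the transcript)
4. x = (8*14 + 14) mod 24 = 6 (confirmed correct)
5. x = (8*6 + 14) mod 24 = 14 (consistent with the transcript)
6. x = (8*14 + 14) mod 24 = 6 (exactly as logged)
7. x = (8*6 + 14) mod 24 = 14 (verified)
8. x = (8*14 + 14) mod 24 = 6 (same as recorded)
9. x = (8*6 + 14) mod 24 = 14 (in agreement)
10. x = (8*14 + 14) mod 24 = 6 (this is not what the transcript shows)
The earliest wrong entry is at step 10: it should read x = 6.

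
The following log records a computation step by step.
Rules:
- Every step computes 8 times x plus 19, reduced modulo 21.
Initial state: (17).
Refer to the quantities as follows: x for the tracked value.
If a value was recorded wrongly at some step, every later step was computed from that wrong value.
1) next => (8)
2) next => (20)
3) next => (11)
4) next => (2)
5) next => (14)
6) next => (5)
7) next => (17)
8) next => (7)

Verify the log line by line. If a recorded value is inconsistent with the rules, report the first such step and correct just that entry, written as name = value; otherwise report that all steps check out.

step 8, x = 8

step 1: x = (8*17 + 19) mod 21 = 8 -> in agreement
step 2: x = (8*8 + 19) mod 21 = 20 -> consistent with the log
step 3: x = (8*20 + 19) mod 21 = 11 -> confirmed correct
step 4: x = (8*11 + 19) mod 21 = 2 -> same as recorded
step 5: x = (8*2 + 19) mod 21 = 14 -> exactly as logged
step 6: x = (8*14 + 19) mod 21 = 5 -> checks out
step 7: x = (8*5 + 19) mod 21 = 17 -> verified
step 8: x = (8*17 + 19) mod 21 = 8 -> not what was recorded
First incorrect step: 8; the correct value is x = 8.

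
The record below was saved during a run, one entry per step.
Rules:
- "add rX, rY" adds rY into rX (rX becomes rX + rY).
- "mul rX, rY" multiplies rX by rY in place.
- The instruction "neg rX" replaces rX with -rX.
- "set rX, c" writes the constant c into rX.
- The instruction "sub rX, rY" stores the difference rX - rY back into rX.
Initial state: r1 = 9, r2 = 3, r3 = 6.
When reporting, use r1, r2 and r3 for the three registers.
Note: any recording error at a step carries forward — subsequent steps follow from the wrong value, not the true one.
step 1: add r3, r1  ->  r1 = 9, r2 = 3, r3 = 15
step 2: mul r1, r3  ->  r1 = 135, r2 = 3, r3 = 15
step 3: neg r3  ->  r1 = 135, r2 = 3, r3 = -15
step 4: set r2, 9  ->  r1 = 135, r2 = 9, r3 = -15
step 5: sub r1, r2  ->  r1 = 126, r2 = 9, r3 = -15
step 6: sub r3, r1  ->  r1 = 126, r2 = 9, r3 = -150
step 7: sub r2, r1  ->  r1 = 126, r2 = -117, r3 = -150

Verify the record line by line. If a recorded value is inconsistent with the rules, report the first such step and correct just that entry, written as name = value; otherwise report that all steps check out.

Step 1: r3 = 6 + 9 = 15 — same as recorded.
Step 2: r1 = 9 * 15 = 135 — matches.
Step 3: r3 = -(15) = -15 — confirmed correct.
Step 4: r2 = 9 — no discrepancy.
Step 5: r1 = 135 - 9 = 126 — checks out.
Step 6: r3 = -15 - 126 = -141 — a discrepancy with the record.
First incorrect step: 6; the correct value is r3 = -141.

step 6, r3 = -141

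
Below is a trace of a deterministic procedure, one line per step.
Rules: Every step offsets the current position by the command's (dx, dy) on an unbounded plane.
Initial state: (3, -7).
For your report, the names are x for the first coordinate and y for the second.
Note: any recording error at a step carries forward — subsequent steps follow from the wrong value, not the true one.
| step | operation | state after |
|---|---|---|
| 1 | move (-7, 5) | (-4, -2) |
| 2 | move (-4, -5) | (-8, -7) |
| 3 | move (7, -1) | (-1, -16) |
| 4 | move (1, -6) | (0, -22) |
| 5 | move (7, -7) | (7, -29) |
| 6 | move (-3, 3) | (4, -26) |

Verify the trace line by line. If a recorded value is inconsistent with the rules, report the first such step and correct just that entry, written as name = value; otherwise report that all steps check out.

step 1: x = 3 + (-7) = -4, y = -7 + (5) = -2 -> confirmed correct
step 2: x = -4 + (-4) = -8, y = -2 + (-5) = -7 -> same as recorded
step 3: x = -8 + (7) = -1, y = -7 + (-1) = -8 -> a discrepancy with the trace
The audit stops at step 3: the recorded entry is wrong and should be y = -8.

step 3, y = -8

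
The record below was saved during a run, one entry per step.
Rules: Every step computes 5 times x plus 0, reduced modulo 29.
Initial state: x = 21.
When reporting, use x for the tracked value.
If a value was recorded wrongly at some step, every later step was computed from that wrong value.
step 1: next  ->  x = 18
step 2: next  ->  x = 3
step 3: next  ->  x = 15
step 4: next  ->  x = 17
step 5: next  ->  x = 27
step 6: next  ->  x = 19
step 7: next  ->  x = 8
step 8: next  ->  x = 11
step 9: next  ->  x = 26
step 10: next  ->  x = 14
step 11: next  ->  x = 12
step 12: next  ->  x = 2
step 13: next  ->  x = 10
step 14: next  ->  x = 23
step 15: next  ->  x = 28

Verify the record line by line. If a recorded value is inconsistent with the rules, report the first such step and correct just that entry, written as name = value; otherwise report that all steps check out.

step 14, x = 21

Recomputing the run from the initial state:
step 1: x = 18
step 2: x = 3
step 3: x = 15
step 4: x = 17
step 5: x = 27
step 6: x = 19
step 7: x = 8
step 8: x = 11
step 9: x = 26
step 10: x = 14
step 11: x = 12
step 12: x = 2
step 13: x = 10
step 14: x = 21
step 15: x = 18
The first disagreement with the record is at step 14, where the value should be x = 21.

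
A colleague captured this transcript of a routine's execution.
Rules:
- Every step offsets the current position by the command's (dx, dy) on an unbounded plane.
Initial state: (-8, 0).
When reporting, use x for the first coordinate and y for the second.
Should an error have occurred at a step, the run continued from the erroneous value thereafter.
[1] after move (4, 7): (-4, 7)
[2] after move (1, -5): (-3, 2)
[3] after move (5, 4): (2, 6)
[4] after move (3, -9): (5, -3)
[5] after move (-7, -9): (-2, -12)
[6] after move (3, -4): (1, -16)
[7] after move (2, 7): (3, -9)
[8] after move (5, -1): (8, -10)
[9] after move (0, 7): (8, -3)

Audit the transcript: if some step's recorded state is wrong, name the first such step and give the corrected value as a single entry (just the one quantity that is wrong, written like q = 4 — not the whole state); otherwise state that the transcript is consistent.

1. x = -8 + (4) = -4, y = 0 + (7) = 7 (checks out)
2. x = -4 + (1) = -3, y = 7 + (-5) = 2 (in agreement)
3. x = -3 + (5) = 2, y = 2 + (4) = 6 (same as recorded)
4. x = 2 + (3) = 5, y = 6 + (-9) = -3 (exactly as logged)
5. x = 5 + (-7) = -2, y = -3 + (-9) = -12 (verified)
6. x = -2 + (3) = 1, y = -12 + (-4) = -16 (same as recorded)
7. x = 1 + (2) = 3, y = -16 + (7) = -9 (agrees with the transcript)
8. x = 3 + (5) = 8, y = -9 + (-1) = -10 (in agreement)
9. x = 8 + (0) = 8, y = -10 + (7) = -3 (no discrepancy)
Each recorded entry agrees with the recomputation.

no error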